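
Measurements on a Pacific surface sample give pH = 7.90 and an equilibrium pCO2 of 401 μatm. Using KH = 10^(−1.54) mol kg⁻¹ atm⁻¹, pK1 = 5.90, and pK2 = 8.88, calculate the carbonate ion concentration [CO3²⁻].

[CO3²⁻] = 0.121 mmol/kg

[CO2*] = KH · pCO2 = 10^(−1.54) × 401×10^-6 = 1.156×10^-5 mol/kg
α₀ = 1/(1 + K1/[H⁺] + K1K2/[H⁺]²) = 1/(1 + 10^+2.00 + 10^+1.02) = 0.008971
DIC = [CO2*]/α₀ = 1.156×10^-5 / 0.008971 = 1.289 mmol/kg
[CO3²⁻] = α₂·DIC; α₂ = 0.09394, so [CO3²⁻] = 0.09394 × 1.289 = 0.121 mmol/kg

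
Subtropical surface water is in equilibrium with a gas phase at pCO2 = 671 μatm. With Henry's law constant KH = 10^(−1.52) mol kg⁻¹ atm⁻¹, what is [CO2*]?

KH = 10^(−1.52) = 3.020×10^-2 mol kg⁻¹ atm⁻¹
[CO2*] = KH · pCO2 = 3.020×10^-2 × 671×10^-6 atm = 2.03×10^-5 mol/kg

[CO2*] = 20.3 μmol/kg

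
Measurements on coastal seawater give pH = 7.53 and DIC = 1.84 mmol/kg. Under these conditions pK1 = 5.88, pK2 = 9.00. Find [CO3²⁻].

α₂ = 1 / (1 + [H⁺]/K2 + [H⁺]²/(K1K2)) = 1 / (1 + 10^+1.47 + 10^-0.18)
   = 1 / (1 + 29.512 + 0.66069) = 1/31.173 = 0.03208
[CO3²⁻] = α₂ × DIC = 0.03208 × 1.84 = 0.0590 mmol/kg

[CO3²⁻] = 0.0590 mmol/kg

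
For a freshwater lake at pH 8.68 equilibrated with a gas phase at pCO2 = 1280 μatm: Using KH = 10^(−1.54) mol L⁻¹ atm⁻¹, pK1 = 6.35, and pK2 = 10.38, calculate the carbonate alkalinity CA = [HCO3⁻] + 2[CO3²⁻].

[CO2*] = KH · pCO2 = 10^(−1.54) × 1280×10^-6 = 3.692×10^-5 mol/L
α₀ = 1/(1 + K1/[H⁺] + K1K2/[H⁺]²) = 1/(1 + 10^+2.33 + 10^+0.63) = 0.004565
DIC = [CO2*]/α₀ = 3.692×10^-5 / 0.004565 = 8.087 mmol/L
CA = (α₁ + 2α₂)·DIC = (0.9760 + 2×0.01947) × 8.087 = 8.21 mmol/L

CA = 8.21 mmol/L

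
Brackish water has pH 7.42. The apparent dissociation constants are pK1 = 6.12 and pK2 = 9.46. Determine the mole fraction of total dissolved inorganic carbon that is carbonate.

α₂ = 1 / (1 + [H⁺]/K2 + [H⁺]²/(K1K2)) = 1 / (1 + 10^+2.04 + 10^+0.74)
   = 1 / (1 + 109.65 + 5.4954) = 1/116.14 = 0.008610

α₂ = 0.00861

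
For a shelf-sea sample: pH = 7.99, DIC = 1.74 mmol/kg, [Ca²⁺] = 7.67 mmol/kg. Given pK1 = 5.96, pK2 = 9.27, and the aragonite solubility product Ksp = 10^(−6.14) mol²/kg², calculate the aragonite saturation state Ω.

Ω = 0.911

α₂ = 1 / (1 + [H⁺]/K2 + [H⁺]²/(K1K2)) = 1 / (1 + 10^+1.28 + 10^-0.75)
   = 1 / (1 + 19.055 + 0.17783) = 1/20.232 = 0.04943
[CO3²⁻] = α₂ × DIC = 0.04943 × 1.74 = 0.08600 mmol/kg
Ksp = 10^(−6.14) = 7.244×10^-7
Ω = [Ca²⁺][CO3²⁻]/Ksp = (7.67×10^-3)(8.600×10^-5) / 7.244×10^-7 = 0.911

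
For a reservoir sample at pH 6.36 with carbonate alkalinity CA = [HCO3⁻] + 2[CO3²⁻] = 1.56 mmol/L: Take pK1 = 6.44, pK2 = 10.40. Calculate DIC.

DIC = 3.44 mmol/L

CA = [HCO3⁻] + 2[CO3²⁻] = (α₁ + 2α₂)·DIC
At pH 6.36: [H⁺]/K1 = 10^0.08 = 1.2023, K2/[H⁺] = 10^-4.04 = 9.1201×10^-5
α₁ = 1/(1 + 1.2023 + 9.1201×10^-5) = 1/2.2024 = 0.4541; α₂ = α₁·K2/[H⁺] = 4.141×10^-5
α₁ + 2α₂ = 0.4541
DIC = CA / (α₁ + 2α₂) = 1.56 / 0.4541 = 3.44 mmol/L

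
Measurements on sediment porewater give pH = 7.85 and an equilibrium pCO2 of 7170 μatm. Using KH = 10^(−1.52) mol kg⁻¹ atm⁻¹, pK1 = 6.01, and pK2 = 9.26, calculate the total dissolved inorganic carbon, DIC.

DIC = 15.8 mmol/kg

[CO2*] = KH · pCO2 = 10^(−1.52) × 7170×10^-6 = 2.165×10^-4 mol/kg
α₀ = 1/(1 + K1/[H⁺] + K1K2/[H⁺]²) = 1/(1 + 10^+1.84 + 10^+0.43) = 0.01372
DIC = [CO2*]/α₀ = 2.165×10^-4 / 0.01372 = 15.8 mmol/kg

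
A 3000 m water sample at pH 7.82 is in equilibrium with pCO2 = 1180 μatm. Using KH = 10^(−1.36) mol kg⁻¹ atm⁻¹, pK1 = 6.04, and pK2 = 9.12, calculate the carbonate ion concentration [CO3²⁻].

[CO2*] = KH · pCO2 = 10^(−1.36) × 1180×10^-6 = 5.151×10^-5 mol/kg
α₀ = 1/(1 + K1/[H⁺] + K1K2/[H⁺]²) = 1/(1 + 10^+1.78 + 10^+0.48) = 0.01556
DIC = [CO2*]/α₀ = 5.151×10^-5 / 0.01556 = 3.311 mmol/kg
[CO3²⁻] = α₂·DIC; α₂ = 0.04698, so [CO3²⁻] = 0.04698 × 3.311 = 0.156 mmol/kg

[CO3²⁻] = 0.156 mmol/kg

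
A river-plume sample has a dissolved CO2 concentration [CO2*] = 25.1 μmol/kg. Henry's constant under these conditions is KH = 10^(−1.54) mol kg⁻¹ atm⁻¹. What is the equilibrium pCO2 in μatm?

pCO2 = 870 μatm

KH = 10^(−1.54) = 2.884×10^-2 mol kg⁻¹ atm⁻¹
pCO2 = [CO2*]/KH = 25.1×10^-6 / 2.884×10^-2 = 8.70×10^-4 atm = 870 μatm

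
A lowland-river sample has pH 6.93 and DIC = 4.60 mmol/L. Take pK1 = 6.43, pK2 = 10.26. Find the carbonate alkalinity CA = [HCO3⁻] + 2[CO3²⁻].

CA = [HCO3⁻] + 2[CO3²⁻] = (α₁ + 2α₂)·DIC
At pH 6.93: [H⁺]/K1 = 10^-0.50 = 0.31623, K2/[H⁺] = 10^-3.33 = 0.00046774
α₁ = 1/(1 + 0.31623 + 0.00046774) = 1/1.3167 = 0.7595; α₂ = α₁·K2/[H⁺] = 0.0003552
α₁ + 2α₂ = 0.7602
CA = 0.7602 × 4.60 = 3.50 mmol/L

CA = 3.50 mmol/L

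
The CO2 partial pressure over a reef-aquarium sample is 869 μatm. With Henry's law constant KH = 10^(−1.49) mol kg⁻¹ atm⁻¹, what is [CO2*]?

KH = 10^(−1.49) = 3.236×10^-2 mol kg⁻¹ atm⁻¹
[CO2*] = KH · pCO2 = 3.236×10^-2 × 869×10^-6 atm = 2.81×10^-5 mol/kg

[CO2*] = 28.1 μmol/kg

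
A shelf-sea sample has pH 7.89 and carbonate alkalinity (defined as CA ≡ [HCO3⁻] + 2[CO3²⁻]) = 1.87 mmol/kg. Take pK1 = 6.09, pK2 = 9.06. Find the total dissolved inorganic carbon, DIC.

CA = [HCO3⁻] + 2[CO3²⁻] = (α₁ + 2α₂)·DIC
At pH 7.89: [H⁺]/K1 = 10^-1.80 = 0.015849, K2/[H⁺] = 10^-1.17 = 0.067608
α₁ = 1/(1 + 0.015849 + 0.067608) = 1/1.0835 = 0.9230; α₂ = α₁·K2/[H⁺] = 0.06240
α₁ + 2α₂ = 1.0478
DIC = CA / (α₁ + 2α₂) = 1.87 / 1.0478 = 1.78 mmol/kg

DIC = 1.78 mmol/kg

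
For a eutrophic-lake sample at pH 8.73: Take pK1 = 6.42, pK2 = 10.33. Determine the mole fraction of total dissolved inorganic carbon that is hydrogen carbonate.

α₁ = 1 / (1 + [H⁺]/K1 + K2/[H⁺]) = 1 / (1 + 10^-2.31 + 10^-1.60)
   = 1 / (1 + 0.0048978 + 0.025119) = 1/1.0300 = 0.9709

α₁ = 0.971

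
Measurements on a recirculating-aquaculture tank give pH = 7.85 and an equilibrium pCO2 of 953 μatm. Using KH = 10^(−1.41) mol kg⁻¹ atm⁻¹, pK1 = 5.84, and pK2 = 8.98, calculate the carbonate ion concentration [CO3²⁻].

[CO2*] = KH · pCO2 = 10^(−1.41) × 953×10^-6 = 3.708×10^-5 mol/kg
α₀ = 1/(1 + K1/[H⁺] + K1K2/[H⁺]²) = 1/(1 + 10^+2.01 + 10^+0.88) = 0.009016
DIC = [CO2*]/α₀ = 3.708×10^-5 / 0.009016 = 4.112 mmol/kg
[CO3²⁻] = α₂·DIC; α₂ = 0.06839, so [CO3²⁻] = 0.06839 × 4.112 = 0.281 mmol/kg

[CO3²⁻] = 0.281 mmol/kg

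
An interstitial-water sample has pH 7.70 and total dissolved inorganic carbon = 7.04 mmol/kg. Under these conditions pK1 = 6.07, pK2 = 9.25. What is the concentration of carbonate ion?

α₂ = 1 / (1 + [H⁺]/K2 + [H⁺]²/(K1K2)) = 1 / (1 + 10^+1.55 + 10^-0.08)
   = 1 / (1 + 35.481 + 0.83176) = 1/37.313 = 0.02680
[CO3²⁻] = α₂ × DIC = 0.02680 × 7.04 = 0.189 mmol/kg

[CO3²⁻] = 0.189 mmol/kg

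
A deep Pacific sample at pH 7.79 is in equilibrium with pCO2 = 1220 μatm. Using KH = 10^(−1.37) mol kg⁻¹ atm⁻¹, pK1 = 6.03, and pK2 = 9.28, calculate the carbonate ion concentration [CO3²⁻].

[CO2*] = KH · pCO2 = 10^(−1.37) × 1220×10^-6 = 5.204×10^-5 mol/kg
α₀ = 1/(1 + K1/[H⁺] + K1K2/[H⁺]²) = 1/(1 + 10^+1.76 + 10^+0.27) = 0.01655
DIC = [CO2*]/α₀ = 5.204×10^-5 / 0.01655 = 3.144 mmol/kg
[CO3²⁻] = α₂·DIC; α₂ = 0.03083, so [CO3²⁻] = 0.03083 × 3.144 = 0.0969 mmol/kg

[CO3²⁻] = 0.0969 mmol/kg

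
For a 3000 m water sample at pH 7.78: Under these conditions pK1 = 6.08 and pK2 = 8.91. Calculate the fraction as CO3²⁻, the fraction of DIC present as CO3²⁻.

α₂ = 0.0678

α₂ = 1 / (1 + [H⁺]/K2 + [H⁺]²/(K1K2)) = 1 / (1 + 10^+1.13 + 10^-0.57)
   = 1 / (1 + 13.490 + 0.26915) = 1/14.759 = 0.06776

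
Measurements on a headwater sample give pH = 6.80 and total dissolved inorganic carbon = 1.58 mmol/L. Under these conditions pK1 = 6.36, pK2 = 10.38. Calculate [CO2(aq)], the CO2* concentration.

α₀ = 1 / (1 + K1/[H⁺] + K1K2/[H⁺]²) = 1 / (1 + 10^+0.44 + 10^-3.14)
   = 1 / (1 + 2.7542 + 0.00072444) = 1/3.7550 = 0.2663
[CO2*] = α₀ × DIC = 0.2663 × 1.58 = 0.421 mmol/L

[CO2*] = 0.421 mmol/L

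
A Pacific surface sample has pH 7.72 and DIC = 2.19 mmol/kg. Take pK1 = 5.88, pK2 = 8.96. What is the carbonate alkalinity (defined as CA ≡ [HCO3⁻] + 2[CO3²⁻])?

CA = 2.28 mmol/kg

CA = [HCO3⁻] + 2[CO3²⁻] = (α₁ + 2α₂)·DIC
At pH 7.72: [H⁺]/K1 = 10^-1.84 = 0.014454, K2/[H⁺] = 10^-1.24 = 0.057544
α₁ = 1/(1 + 0.014454 + 0.057544) = 1/1.0720 = 0.9328; α₂ = α₁·K2/[H⁺] = 0.05368
α₁ + 2α₂ = 1.0402
CA = 1.0402 × 2.19 = 2.28 mmol/kg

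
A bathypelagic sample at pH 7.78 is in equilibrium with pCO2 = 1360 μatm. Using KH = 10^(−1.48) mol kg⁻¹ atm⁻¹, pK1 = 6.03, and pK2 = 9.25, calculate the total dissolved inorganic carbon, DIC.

DIC = 2.66 mmol/kg

[CO2*] = KH · pCO2 = 10^(−1.48) × 1360×10^-6 = 4.503×10^-5 mol/kg
α₀ = 1/(1 + K1/[H⁺] + K1K2/[H⁺]²) = 1/(1 + 10^+1.75 + 10^+0.28) = 0.01691
DIC = [CO2*]/α₀ = 4.503×10^-5 / 0.01691 = 2.66 mmol/kg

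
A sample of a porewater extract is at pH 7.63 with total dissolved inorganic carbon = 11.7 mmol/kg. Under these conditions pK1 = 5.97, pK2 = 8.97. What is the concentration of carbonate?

α₂ = 1 / (1 + [H⁺]/K2 + [H⁺]²/(K1K2)) = 1 / (1 + 10^+1.34 + 10^-0.32)
   = 1 / (1 + 21.878 + 0.47863) = 1/23.356 = 0.04282
[CO3²⁻] = α₂ × DIC = 0.04282 × 11.7 = 0.501 mmol/kg

[CO3²⁻] = 0.501 mmol/kg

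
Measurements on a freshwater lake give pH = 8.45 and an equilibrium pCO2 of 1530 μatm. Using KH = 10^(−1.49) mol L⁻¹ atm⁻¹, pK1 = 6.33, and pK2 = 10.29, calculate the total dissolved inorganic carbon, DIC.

DIC = 6.67 mmol/L

[CO2*] = KH · pCO2 = 10^(−1.49) × 1530×10^-6 = 4.951×10^-5 mol/L
α₀ = 1/(1 + K1/[H⁺] + K1K2/[H⁺]²) = 1/(1 + 10^+2.12 + 10^+0.28) = 0.007422
DIC = [CO2*]/α₀ = 4.951×10^-5 / 0.007422 = 6.67 mmol/L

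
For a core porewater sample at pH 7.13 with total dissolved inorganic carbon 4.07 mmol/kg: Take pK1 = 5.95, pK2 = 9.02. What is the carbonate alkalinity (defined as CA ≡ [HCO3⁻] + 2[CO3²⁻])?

CA = [HCO3⁻] + 2[CO3²⁻] = (α₁ + 2α₂)·DIC
At pH 7.13: [H⁺]/K1 = 10^-1.18 = 0.066069, K2/[H⁺] = 10^-1.89 = 0.012882
α₁ = 1/(1 + 0.066069 + 0.012882) = 1/1.0790 = 0.9268; α₂ = α₁·K2/[H⁺] = 0.01194
α₁ + 2α₂ = 0.9507
CA = 0.9507 × 4.07 = 3.87 mmol/kg

CA = 3.87 mmol/kg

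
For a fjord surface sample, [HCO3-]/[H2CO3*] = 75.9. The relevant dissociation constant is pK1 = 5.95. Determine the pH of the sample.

pH = 7.83

From K1 = [H⁺][HCO3-]/[H2CO3*]:  pH = pK1 + log₁₀([HCO3-]/[H2CO3*])
log₁₀(75.9) = +1.880
pH = 5.95 + (+1.880) = 7.83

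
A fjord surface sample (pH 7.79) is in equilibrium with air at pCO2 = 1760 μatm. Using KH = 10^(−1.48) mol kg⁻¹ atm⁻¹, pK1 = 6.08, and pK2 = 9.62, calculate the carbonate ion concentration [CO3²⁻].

[CO3²⁻] = 0.0442 mmol/kg

[CO2*] = KH · pCO2 = 10^(−1.48) × 1760×10^-6 = 5.828×10^-5 mol/kg
α₀ = 1/(1 + K1/[H⁺] + K1K2/[H⁺]²) = 1/(1 + 10^+1.71 + 10^-0.12) = 0.01885
DIC = [CO2*]/α₀ = 5.828×10^-5 / 0.01885 = 3.091 mmol/kg
[CO3²⁻] = α₂·DIC; α₂ = 0.01430, so [CO3²⁻] = 0.01430 × 3.091 = 0.0442 mmol/kg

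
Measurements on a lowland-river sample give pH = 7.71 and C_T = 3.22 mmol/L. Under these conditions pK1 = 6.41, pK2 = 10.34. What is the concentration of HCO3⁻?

α₁ = 1 / (1 + [H⁺]/K1 + K2/[H⁺]) = 1 / (1 + 10^-1.30 + 10^-2.63)
   = 1 / (1 + 0.050119 + 0.0023442) = 1/1.0525 = 0.9502
[HCO3⁻] = α₁ × DIC = 0.9502 × 3.22 = 3.06 mmol/L

[HCO3⁻] = 3.06 mmol/L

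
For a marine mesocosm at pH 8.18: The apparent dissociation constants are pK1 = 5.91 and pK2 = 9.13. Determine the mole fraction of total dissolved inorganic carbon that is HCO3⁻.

α₁ = 0.895

α₁ = 1 / (1 + [H⁺]/K1 + K2/[H⁺]) = 1 / (1 + 10^-2.27 + 10^-0.95)
   = 1 / (1 + 0.0053703 + 0.11220) = 1/1.1176 = 0.8948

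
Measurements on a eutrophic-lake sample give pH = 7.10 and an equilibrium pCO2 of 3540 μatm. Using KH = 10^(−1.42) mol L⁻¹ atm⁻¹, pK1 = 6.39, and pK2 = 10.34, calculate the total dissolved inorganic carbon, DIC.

DIC = 0.825 mmol/L

[CO2*] = KH · pCO2 = 10^(−1.42) × 3540×10^-6 = 1.346×10^-4 mol/L
α₀ = 1/(1 + K1/[H⁺] + K1K2/[H⁺]²) = 1/(1 + 10^+0.71 + 10^-2.53) = 0.1631
DIC = [CO2*]/α₀ = 1.346×10^-4 / 0.1631 = 0.825 mmol/L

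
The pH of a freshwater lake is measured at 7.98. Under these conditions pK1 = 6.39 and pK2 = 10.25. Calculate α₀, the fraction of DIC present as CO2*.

α₀ = 0.0249

α₀ = 1 / (1 + K1/[H⁺] + K1K2/[H⁺]²) = 1 / (1 + 10^+1.59 + 10^-0.68)
   = 1 / (1 + 38.905 + 0.20893) = 1/40.113 = 0.02493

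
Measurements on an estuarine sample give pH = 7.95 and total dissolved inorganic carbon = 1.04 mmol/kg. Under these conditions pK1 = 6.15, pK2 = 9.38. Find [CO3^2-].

[CO3²⁻] = 0.0367 mmol/kg

α₂ = 1 / (1 + [H⁺]/K2 + [H⁺]²/(K1K2)) = 1 / (1 + 10^+1.43 + 10^-0.37)
   = 1 / (1 + 26.915 + 0.42658) = 1/28.342 = 0.03528
[CO3²⁻] = α₂ × DIC = 0.03528 × 1.04 = 0.0367 mmol/kg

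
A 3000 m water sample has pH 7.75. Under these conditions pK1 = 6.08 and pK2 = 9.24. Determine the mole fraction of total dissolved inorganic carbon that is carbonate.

α₂ = 1 / (1 + [H⁺]/K2 + [H⁺]²/(K1K2)) = 1 / (1 + 10^+1.49 + 10^-0.18)
   = 1 / (1 + 30.903 + 0.66069) = 1/32.564 = 0.03071

α₂ = 0.0307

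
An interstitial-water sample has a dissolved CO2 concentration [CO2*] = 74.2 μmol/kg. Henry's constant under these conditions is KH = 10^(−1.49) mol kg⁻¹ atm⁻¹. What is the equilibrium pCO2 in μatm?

pCO2 = 2290 μatm

KH = 10^(−1.49) = 3.236×10^-2 mol kg⁻¹ atm⁻¹
pCO2 = [CO2*]/KH = 74.2×10^-6 / 3.236×10^-2 = 2.29×10^-3 atm = 2290 μatm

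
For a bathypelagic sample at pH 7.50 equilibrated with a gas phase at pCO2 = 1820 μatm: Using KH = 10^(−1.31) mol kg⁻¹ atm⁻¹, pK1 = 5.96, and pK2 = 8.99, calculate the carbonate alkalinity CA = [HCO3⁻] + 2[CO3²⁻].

CA = 3.29 mmol/kg

[CO2*] = KH · pCO2 = 10^(−1.31) × 1820×10^-6 = 8.914×10^-5 mol/kg
α₀ = 1/(1 + K1/[H⁺] + K1K2/[H⁺]²) = 1/(1 + 10^+1.54 + 10^+0.05) = 0.02718
DIC = [CO2*]/α₀ = 8.914×10^-5 / 0.02718 = 3.280 mmol/kg
CA = (α₁ + 2α₂)·DIC = (0.9423 + 2×0.03049) × 3.280 = 3.29 mmol/kg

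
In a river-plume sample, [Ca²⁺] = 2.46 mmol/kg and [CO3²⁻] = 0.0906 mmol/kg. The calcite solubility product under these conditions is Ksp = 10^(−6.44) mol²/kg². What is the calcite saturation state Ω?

Ω = 0.614

Ksp = 10^(−6.44) = 3.631×10^-7
Ω = [Ca²⁺][CO3²⁻]/Ksp = (2.46×10^-3)(0.0906×10^-3) / 3.631×10^-7 = 0.614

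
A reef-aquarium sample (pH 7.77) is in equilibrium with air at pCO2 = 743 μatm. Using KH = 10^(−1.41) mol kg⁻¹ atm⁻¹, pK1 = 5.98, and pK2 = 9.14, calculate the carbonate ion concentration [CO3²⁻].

[CO2*] = KH · pCO2 = 10^(−1.41) × 743×10^-6 = 2.891×10^-5 mol/kg
α₀ = 1/(1 + K1/[H⁺] + K1K2/[H⁺]²) = 1/(1 + 10^+1.79 + 10^+0.42) = 0.01532
DIC = [CO2*]/α₀ = 2.891×10^-5 / 0.01532 = 1.887 mmol/kg
[CO3²⁻] = α₂·DIC; α₂ = 0.04029, so [CO3²⁻] = 0.04029 × 1.887 = 0.0760 mmol/kg

[CO3²⁻] = 0.0760 mmol/kg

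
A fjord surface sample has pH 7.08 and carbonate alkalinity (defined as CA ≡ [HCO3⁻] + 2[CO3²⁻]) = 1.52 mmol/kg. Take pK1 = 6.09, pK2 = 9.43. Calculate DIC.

DIC = 1.67 mmol/kg

CA = [HCO3⁻] + 2[CO3²⁻] = (α₁ + 2α₂)·DIC
At pH 7.08: [H⁺]/K1 = 10^-0.99 = 0.10233, K2/[H⁺] = 10^-2.35 = 0.0044668
α₁ = 1/(1 + 0.10233 + 0.0044668) = 1/1.1068 = 0.9035; α₂ = α₁·K2/[H⁺] = 0.004036
α₁ + 2α₂ = 0.9116
DIC = CA / (α₁ + 2α₂) = 1.52 / 0.9116 = 1.67 mmol/kg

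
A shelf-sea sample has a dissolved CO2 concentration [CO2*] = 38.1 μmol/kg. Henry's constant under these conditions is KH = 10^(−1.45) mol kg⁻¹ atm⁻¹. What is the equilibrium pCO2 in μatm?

pCO2 = 1070 μatm

KH = 10^(−1.45) = 3.548×10^-2 mol kg⁻¹ atm⁻¹
pCO2 = [CO2*]/KH = 38.1×10^-6 / 3.548×10^-2 = 1.07×10^-3 atm = 1070 μatm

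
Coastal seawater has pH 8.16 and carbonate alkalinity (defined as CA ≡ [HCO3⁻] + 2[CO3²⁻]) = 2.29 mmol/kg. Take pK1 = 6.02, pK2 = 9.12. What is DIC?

CA = [HCO3⁻] + 2[CO3²⁻] = (α₁ + 2α₂)·DIC
At pH 8.16: [H⁺]/K1 = 10^-2.14 = 0.0072444, K2/[H⁺] = 10^-0.96 = 0.10965
α₁ = 1/(1 + 0.0072444 + 0.10965) = 1/1.1169 = 0.8953; α₂ = α₁·K2/[H⁺] = 0.09817
α₁ + 2α₂ = 1.0917
DIC = CA / (α₁ + 2α₂) = 2.29 / 1.0917 = 2.10 mmol/kg

DIC = 2.10 mmol/kg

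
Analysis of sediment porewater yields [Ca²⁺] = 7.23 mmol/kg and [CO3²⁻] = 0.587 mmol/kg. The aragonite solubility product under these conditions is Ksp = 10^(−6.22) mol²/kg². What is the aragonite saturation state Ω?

Ω = 7.04

Ksp = 10^(−6.22) = 6.026×10^-7
Ω = [Ca²⁺][CO3²⁻]/Ksp = (7.23×10^-3)(0.587×10^-3) / 6.026×10^-7 = 7.04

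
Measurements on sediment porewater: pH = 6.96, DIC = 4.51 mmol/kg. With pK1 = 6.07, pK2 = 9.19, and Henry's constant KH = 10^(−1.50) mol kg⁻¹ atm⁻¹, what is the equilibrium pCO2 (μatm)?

pCO2 = 1.62×10^4 μatm

α₀ = 1 / (1 + K1/[H⁺] + K1K2/[H⁺]²) = 1 / (1 + 10^+0.89 + 10^-1.34)
   = 1 / (1 + 7.7625 + 0.045709) = 1/8.8082 = 0.1135
[CO2*] = α₀ × DIC = 0.1135 × 4.51 = 0.5120 mmol/kg
pCO2 = [CO2*]/KH = 5.120×10^-4 / 3.162×10^-2 = 1.62×10^4 μatm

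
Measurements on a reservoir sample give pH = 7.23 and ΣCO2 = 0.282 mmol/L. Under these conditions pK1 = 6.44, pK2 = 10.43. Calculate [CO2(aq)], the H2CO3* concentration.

[CO2*] = 0.0393 mmol/L

α₀ = 1 / (1 + K1/[H⁺] + K1K2/[H⁺]²) = 1 / (1 + 10^+0.79 + 10^-2.41)
   = 1 / (1 + 6.1660 + 0.0038905) = 1/7.1698 = 0.1395
[CO2*] = α₀ × DIC = 0.1395 × 0.282 = 0.0393 mmol/L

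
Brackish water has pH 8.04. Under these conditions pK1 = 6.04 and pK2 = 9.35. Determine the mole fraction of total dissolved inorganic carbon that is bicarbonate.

α₁ = 1 / (1 + [H⁺]/K1 + K2/[H⁺]) = 1 / (1 + 10^-2.00 + 10^-1.31)
   = 1 / (1 + 0.010000 + 0.048978) = 1/1.0590 = 0.9443

α₁ = 0.944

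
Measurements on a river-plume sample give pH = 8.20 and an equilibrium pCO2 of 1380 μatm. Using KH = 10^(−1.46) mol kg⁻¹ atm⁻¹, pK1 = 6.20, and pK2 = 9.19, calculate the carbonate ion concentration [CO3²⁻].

[CO2*] = KH · pCO2 = 10^(−1.46) × 1380×10^-6 = 4.785×10^-5 mol/kg
α₀ = 1/(1 + K1/[H⁺] + K1K2/[H⁺]²) = 1/(1 + 10^+2.00 + 10^+1.01) = 0.008990
DIC = [CO2*]/α₀ = 4.785×10^-5 / 0.008990 = 5.322 mmol/kg
[CO3²⁻] = α₂·DIC; α₂ = 0.09200, so [CO3²⁻] = 0.09200 × 5.322 = 0.490 mmol/kg

[CO3²⁻] = 0.490 mmol/kg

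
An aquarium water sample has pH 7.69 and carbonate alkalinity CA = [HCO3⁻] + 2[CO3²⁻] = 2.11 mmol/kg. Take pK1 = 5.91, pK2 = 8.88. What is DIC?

CA = [HCO3⁻] + 2[CO3²⁻] = (α₁ + 2α₂)·DIC
At pH 7.69: [H⁺]/K1 = 10^-1.78 = 0.016596, K2/[H⁺] = 10^-1.19 = 0.064565
α₁ = 1/(1 + 0.016596 + 0.064565) = 1/1.0812 = 0.9249; α₂ = α₁·K2/[H⁺] = 0.05972
α₁ + 2α₂ = 1.0444
DIC = CA / (α₁ + 2α₂) = 2.11 / 1.0444 = 2.02 mmol/kg

DIC = 2.02 mmol/kg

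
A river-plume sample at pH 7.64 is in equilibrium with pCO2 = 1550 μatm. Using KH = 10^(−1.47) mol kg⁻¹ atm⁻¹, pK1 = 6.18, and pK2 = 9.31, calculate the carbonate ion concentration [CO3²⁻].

[CO2*] = KH · pCO2 = 10^(−1.47) × 1550×10^-6 = 5.252×10^-5 mol/kg
α₀ = 1/(1 + K1/[H⁺] + K1K2/[H⁺]²) = 1/(1 + 10^+1.46 + 10^-0.21) = 0.03283
DIC = [CO2*]/α₀ = 5.252×10^-5 / 0.03283 = 1.600 mmol/kg
[CO3²⁻] = α₂·DIC; α₂ = 0.02024, so [CO3²⁻] = 0.02024 × 1.600 = 0.0324 mmol/kg

[CO3²⁻] = 0.0324 mmol/kg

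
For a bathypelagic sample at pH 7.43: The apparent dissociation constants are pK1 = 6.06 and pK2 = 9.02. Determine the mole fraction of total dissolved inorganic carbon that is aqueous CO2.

α₀ = 0.0399

α₀ = 1 / (1 + K1/[H⁺] + K1K2/[H⁺]²) = 1 / (1 + 10^+1.37 + 10^-0.22)
   = 1 / (1 + 23.442 + 0.60256) = 1/25.045 = 0.03993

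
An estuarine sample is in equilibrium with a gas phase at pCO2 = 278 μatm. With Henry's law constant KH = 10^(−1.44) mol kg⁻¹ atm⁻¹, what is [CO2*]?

[CO2*] = 10.1 μmol/kg

KH = 10^(−1.44) = 3.631×10^-2 mol kg⁻¹ atm⁻¹
[CO2*] = KH · pCO2 = 3.631×10^-2 × 278×10^-6 atm = 1.01×10^-5 mol/kg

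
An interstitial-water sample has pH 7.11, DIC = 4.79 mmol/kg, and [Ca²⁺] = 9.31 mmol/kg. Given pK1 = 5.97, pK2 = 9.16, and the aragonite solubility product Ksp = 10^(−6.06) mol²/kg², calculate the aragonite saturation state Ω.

α₂ = 1 / (1 + [H⁺]/K2 + [H⁺]²/(K1K2)) = 1 / (1 + 10^+2.05 + 10^+0.91)
   = 1 / (1 + 112.20 + 8.1283) = 1/121.33 = 0.008242
[CO3²⁻] = α₂ × DIC = 0.008242 × 4.79 = 0.03948 mmol/kg
Ksp = 10^(−6.06) = 8.710×10^-7
Ω = [Ca²⁺][CO3²⁻]/Ksp = (9.31×10^-3)(3.948×10^-5) / 8.710×10^-7 = 0.422

Ω = 0.422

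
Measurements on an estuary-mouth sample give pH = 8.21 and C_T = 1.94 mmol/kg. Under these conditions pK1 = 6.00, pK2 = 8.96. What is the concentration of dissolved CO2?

[CO2*] = 10.1 μmol/kg

α₀ = 1 / (1 + K1/[H⁺] + K1K2/[H⁺]²) = 1 / (1 + 10^+2.21 + 10^+1.46)
   = 1 / (1 + 162.18 + 28.840) = 1/192.02 = 0.005208
[CO2*] = α₀ × DIC = 0.005208 × 1.94 = 0.0101 mmol/kg = 10.1 μmol/kg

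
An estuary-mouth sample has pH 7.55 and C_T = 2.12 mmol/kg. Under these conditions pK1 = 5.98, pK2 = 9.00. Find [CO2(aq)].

[CO2*] = 0.0537 mmol/kg

α₀ = 1 / (1 + K1/[H⁺] + K1K2/[H⁺]²) = 1 / (1 + 10^+1.57 + 10^+0.12)
   = 1 / (1 + 37.154 + 1.3183) = 1/39.472 = 0.02533
[CO2*] = α₀ × DIC = 0.02533 × 2.12 = 0.0537 mmol/kg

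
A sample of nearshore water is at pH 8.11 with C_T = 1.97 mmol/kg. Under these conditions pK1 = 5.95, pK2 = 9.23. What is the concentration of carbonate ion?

α₂ = 1 / (1 + [H⁺]/K2 + [H⁺]²/(K1K2)) = 1 / (1 + 10^+1.12 + 10^-1.04)
   = 1 / (1 + 13.183 + 0.091201) = 1/14.274 = 0.07006
[CO3²⁻] = α₂ × DIC = 0.07006 × 1.97 = 0.138 mmol/kg

[CO3²⁻] = 0.138 mmol/kg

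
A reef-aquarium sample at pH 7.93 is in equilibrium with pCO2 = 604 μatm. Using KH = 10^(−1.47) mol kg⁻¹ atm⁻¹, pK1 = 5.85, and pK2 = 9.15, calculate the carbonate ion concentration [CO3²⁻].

[CO2*] = KH · pCO2 = 10^(−1.47) × 604×10^-6 = 2.047×10^-5 mol/kg
α₀ = 1/(1 + K1/[H⁺] + K1K2/[H⁺]²) = 1/(1 + 10^+2.08 + 10^+0.86) = 0.007784
DIC = [CO2*]/α₀ = 2.047×10^-5 / 0.007784 = 2.629 mmol/kg
[CO3²⁻] = α₂·DIC; α₂ = 0.05639, so [CO3²⁻] = 0.05639 × 2.629 = 0.148 mmol/kg

[CO3²⁻] = 0.148 mmol/kg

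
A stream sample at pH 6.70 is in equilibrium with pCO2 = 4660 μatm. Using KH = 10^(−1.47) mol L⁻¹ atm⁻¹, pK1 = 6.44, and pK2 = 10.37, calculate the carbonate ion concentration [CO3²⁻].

[CO2*] = KH · pCO2 = 10^(−1.47) × 4660×10^-6 = 1.579×10^-4 mol/L
α₀ = 1/(1 + K1/[H⁺] + K1K2/[H⁺]²) = 1/(1 + 10^+0.26 + 10^-3.41) = 0.3546
DIC = [CO2*]/α₀ = 1.579×10^-4 / 0.3546 = 0.4453 mmol/L
[CO3²⁻] = α₂·DIC; α₂ = 0.0001380, so [CO3²⁻] = 0.0001380 × 0.4453 = 6.14×10^-5 mmol/L = 0.0614 μmol/L

[CO3²⁻] = 0.0614 μmol/L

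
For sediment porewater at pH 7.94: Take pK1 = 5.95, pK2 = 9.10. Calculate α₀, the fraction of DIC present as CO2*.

α₀ = 0.00948

α₀ = 1 / (1 + K1/[H⁺] + K1K2/[H⁺]²) = 1 / (1 + 10^+1.99 + 10^+0.83)
   = 1 / (1 + 97.724 + 6.7608) = 1/105.48 = 0.009480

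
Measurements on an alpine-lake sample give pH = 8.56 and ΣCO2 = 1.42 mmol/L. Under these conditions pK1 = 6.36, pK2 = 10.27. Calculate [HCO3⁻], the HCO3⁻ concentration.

[HCO3⁻] = 1.38 mmol/L

α₁ = 1 / (1 + [H⁺]/K1 + K2/[H⁺]) = 1 / (1 + 10^-2.20 + 10^-1.71)
   = 1 / (1 + 0.0063096 + 0.019498) = 1/1.0258 = 0.9748
[HCO3⁻] = α₁ × DIC = 0.9748 × 1.42 = 1.38 mmol/L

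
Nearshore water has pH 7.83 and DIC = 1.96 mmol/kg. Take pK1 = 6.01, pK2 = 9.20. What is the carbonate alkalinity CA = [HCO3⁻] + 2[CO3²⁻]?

CA = [HCO3⁻] + 2[CO3²⁻] = (α₁ + 2α₂)·DIC
At pH 7.83: [H⁺]/K1 = 10^-1.82 = 0.015136, K2/[H⁺] = 10^-1.37 = 0.042658
α₁ = 1/(1 + 0.015136 + 0.042658) = 1/1.0578 = 0.9454; α₂ = α₁·K2/[H⁺] = 0.04033
α₁ + 2α₂ = 1.0260
CA = 1.0260 × 1.96 = 2.01 mmol/kg

CA = 2.01 mmol/kg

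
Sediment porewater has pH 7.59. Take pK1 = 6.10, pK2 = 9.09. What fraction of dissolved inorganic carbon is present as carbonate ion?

α₂ = 1 / (1 + [H⁺]/K2 + [H⁺]²/(K1K2)) = 1 / (1 + 10^+1.50 + 10^+0.01)
   = 1 / (1 + 31.623 + 1.0233) = 1/33.646 = 0.02972

α₂ = 0.0297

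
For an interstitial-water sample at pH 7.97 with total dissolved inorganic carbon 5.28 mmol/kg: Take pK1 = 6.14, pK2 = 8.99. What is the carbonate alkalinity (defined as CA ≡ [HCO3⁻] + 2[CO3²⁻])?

CA = [HCO3⁻] + 2[CO3²⁻] = (α₁ + 2α₂)·DIC
At pH 7.97: [H⁺]/K1 = 10^-1.83 = 0.014791, K2/[H⁺] = 10^-1.02 = 0.095499
α₁ = 1/(1 + 0.014791 + 0.095499) = 1/1.1103 = 0.9007; α₂ = α₁·K2/[H⁺] = 0.08601
α₁ + 2α₂ = 1.0727
CA = 1.0727 × 5.28 = 5.66 mmol/kg

CA = 5.66 mmol/kg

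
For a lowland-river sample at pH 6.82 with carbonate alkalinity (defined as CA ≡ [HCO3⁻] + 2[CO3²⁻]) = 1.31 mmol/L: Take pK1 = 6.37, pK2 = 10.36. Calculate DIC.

CA = [HCO3⁻] + 2[CO3²⁻] = (α₁ + 2α₂)·DIC
At pH 6.82: [H⁺]/K1 = 10^-0.45 = 0.35481, K2/[H⁺] = 10^-3.54 = 0.00028840
α₁ = 1/(1 + 0.35481 + 0.00028840) = 1/1.3551 = 0.7380; α₂ = α₁·K2/[H⁺] = 0.0002128
α₁ + 2α₂ = 0.7384
DIC = CA / (α₁ + 2α₂) = 1.31 / 0.7384 = 1.77 mmol/L

DIC = 1.77 mmol/L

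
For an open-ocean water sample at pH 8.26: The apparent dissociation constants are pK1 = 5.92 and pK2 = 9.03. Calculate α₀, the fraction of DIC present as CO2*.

α₀ = 0.00389

α₀ = 1 / (1 + K1/[H⁺] + K1K2/[H⁺]²) = 1 / (1 + 10^+2.34 + 10^+1.57)
   = 1 / (1 + 218.78 + 37.154) = 1/256.93 = 0.003892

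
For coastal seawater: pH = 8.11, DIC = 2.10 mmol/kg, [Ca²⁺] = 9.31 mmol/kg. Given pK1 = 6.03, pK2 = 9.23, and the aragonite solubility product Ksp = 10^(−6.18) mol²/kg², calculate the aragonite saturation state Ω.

Ω = 2.07

α₂ = 1 / (1 + [H⁺]/K2 + [H⁺]²/(K1K2)) = 1 / (1 + 10^+1.12 + 10^-0.96)
   = 1 / (1 + 13.183 + 0.10965) = 1/14.292 = 0.06997
[CO3²⁻] = α₂ × DIC = 0.06997 × 2.10 = 0.1469 mmol/kg
Ksp = 10^(−6.18) = 6.607×10^-7
Ω = [Ca²⁺][CO3²⁻]/Ksp = (9.31×10^-3)(1.469×10^-4) / 6.607×10^-7 = 2.07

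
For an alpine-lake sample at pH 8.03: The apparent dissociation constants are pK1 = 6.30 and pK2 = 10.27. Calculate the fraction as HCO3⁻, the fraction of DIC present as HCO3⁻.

α₁ = 1 / (1 + [H⁺]/K1 + K2/[H⁺]) = 1 / (1 + 10^-1.73 + 10^-2.24)
   = 1 / (1 + 0.018621 + 0.0057544) = 1/1.0244 = 0.9762

α₁ = 0.976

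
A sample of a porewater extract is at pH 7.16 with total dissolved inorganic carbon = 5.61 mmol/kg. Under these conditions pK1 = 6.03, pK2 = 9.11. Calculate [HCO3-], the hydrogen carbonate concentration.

α₁ = 1 / (1 + [H⁺]/K1 + K2/[H⁺]) = 1 / (1 + 10^-1.13 + 10^-1.95)
   = 1 / (1 + 0.074131 + 0.011220) = 1/1.0854 = 0.9214
[HCO3⁻] = α₁ × DIC = 0.9214 × 5.61 = 5.17 mmol/kg

[HCO3⁻] = 5.17 mmol/kg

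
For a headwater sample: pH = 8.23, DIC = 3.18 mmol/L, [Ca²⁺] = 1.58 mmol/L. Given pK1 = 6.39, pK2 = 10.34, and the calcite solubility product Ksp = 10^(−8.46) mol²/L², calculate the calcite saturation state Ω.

Ω = 11.0

α₂ = 1 / (1 + [H⁺]/K2 + [H⁺]²/(K1K2)) = 1 / (1 + 10^+2.11 + 10^+0.27)
   = 1 / (1 + 128.82 + 1.8621) = 1/131.69 = 0.007594
[CO3²⁻] = α₂ × DIC = 0.007594 × 3.18 = 0.02415 mmol/L
Ksp = 10^(−8.46) = 3.467×10^-9
Ω = [Ca²⁺][CO3²⁻]/Ksp = (1.58×10^-3)(2.415×10^-5) / 3.467×10^-9 = 11.0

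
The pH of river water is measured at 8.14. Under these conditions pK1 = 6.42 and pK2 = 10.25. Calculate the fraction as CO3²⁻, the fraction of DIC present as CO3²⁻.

α₂ = 1 / (1 + [H⁺]/K2 + [H⁺]²/(K1K2)) = 1 / (1 + 10^+2.11 + 10^+0.39)
   = 1 / (1 + 128.82 + 2.4547) = 1/132.28 = 0.007560

α₂ = 0.00756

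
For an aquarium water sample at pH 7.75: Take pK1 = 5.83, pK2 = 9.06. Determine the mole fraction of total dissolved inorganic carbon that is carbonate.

α₂ = 1 / (1 + [H⁺]/K2 + [H⁺]²/(K1K2)) = 1 / (1 + 10^+1.31 + 10^-0.61)
   = 1 / (1 + 20.417 + 0.24547) = 1/21.663 = 0.04616

α₂ = 0.0462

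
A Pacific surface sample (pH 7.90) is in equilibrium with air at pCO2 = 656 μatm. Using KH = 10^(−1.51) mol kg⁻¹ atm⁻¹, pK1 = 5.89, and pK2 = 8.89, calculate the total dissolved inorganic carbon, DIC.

DIC = 2.31 mmol/kg

[CO2*] = KH · pCO2 = 10^(−1.51) × 656×10^-6 = 2.027×10^-5 mol/kg
α₀ = 1/(1 + K1/[H⁺] + K1K2/[H⁺]²) = 1/(1 + 10^+2.01 + 10^+1.02) = 0.008787
DIC = [CO2*]/α₀ = 2.027×10^-5 / 0.008787 = 2.31 mmol/kg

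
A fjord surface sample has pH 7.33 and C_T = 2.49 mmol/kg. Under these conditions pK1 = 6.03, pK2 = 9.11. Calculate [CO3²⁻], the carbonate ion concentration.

α₂ = 1 / (1 + [H⁺]/K2 + [H⁺]²/(K1K2)) = 1 / (1 + 10^+1.78 + 10^+0.48)
   = 1 / (1 + 60.256 + 3.0200) = 1/64.276 = 0.01556
[CO3²⁻] = α₂ × DIC = 0.01556 × 2.49 = 0.0387 mmol/kg

[CO3²⁻] = 0.0387 mmol/kg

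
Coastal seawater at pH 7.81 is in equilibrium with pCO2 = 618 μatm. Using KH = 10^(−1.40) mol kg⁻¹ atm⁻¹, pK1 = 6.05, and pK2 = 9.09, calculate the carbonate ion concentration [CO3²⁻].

[CO2*] = KH · pCO2 = 10^(−1.40) × 618×10^-6 = 2.460×10^-5 mol/kg
α₀ = 1/(1 + K1/[H⁺] + K1K2/[H⁺]²) = 1/(1 + 10^+1.76 + 10^+0.48) = 0.01624
DIC = [CO2*]/α₀ = 2.460×10^-5 / 0.01624 = 1.515 mmol/kg
[CO3²⁻] = α₂·DIC; α₂ = 0.04905, so [CO3²⁻] = 0.04905 × 1.515 = 0.0743 mmol/kg

[CO3²⁻] = 0.0743 mmol/kg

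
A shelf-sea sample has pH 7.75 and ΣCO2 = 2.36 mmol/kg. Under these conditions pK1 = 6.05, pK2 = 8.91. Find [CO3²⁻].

α₂ = 1 / (1 + [H⁺]/K2 + [H⁺]²/(K1K2)) = 1 / (1 + 10^+1.16 + 10^-0.54)
   = 1 / (1 + 14.454 + 0.28840) = 1/15.743 = 0.06352
[CO3²⁻] = α₂ × DIC = 0.06352 × 2.36 = 0.150 mmol/kg

[CO3²⁻] = 0.150 mmol/kg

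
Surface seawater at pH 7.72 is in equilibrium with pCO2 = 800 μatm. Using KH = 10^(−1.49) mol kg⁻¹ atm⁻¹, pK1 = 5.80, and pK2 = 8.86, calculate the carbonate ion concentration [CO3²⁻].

[CO2*] = KH · pCO2 = 10^(−1.49) × 800×10^-6 = 2.589×10^-5 mol/kg
α₀ = 1/(1 + K1/[H⁺] + K1K2/[H⁺]²) = 1/(1 + 10^+1.92 + 10^+0.78) = 0.01109
DIC = [CO2*]/α₀ = 2.589×10^-5 / 0.01109 = 2.335 mmol/kg
[CO3²⁻] = α₂·DIC; α₂ = 0.06680, so [CO3²⁻] = 0.06680 × 2.335 = 0.156 mmol/kg

[CO3²⁻] = 0.156 mmol/kg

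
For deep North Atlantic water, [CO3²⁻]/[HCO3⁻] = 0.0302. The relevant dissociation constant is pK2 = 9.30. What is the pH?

From K2 = [H⁺][CO3²⁻]/[HCO3⁻]:  pH = pK2 + log₁₀([CO3²⁻]/[HCO3⁻])
log₁₀(0.0302) = -1.520
pH = 9.30 + (-1.520) = 7.78

pH = 7.78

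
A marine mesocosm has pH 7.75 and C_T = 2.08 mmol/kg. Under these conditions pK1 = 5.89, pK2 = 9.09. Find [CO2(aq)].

[CO2*] = 0.0271 mmol/kg

α₀ = 1 / (1 + K1/[H⁺] + K1K2/[H⁺]²) = 1 / (1 + 10^+1.86 + 10^+0.52)
   = 1 / (1 + 72.444 + 3.3113) = 1/76.755 = 0.01303
[CO2*] = α₀ × DIC = 0.01303 × 2.08 = 0.0271 mmol/kg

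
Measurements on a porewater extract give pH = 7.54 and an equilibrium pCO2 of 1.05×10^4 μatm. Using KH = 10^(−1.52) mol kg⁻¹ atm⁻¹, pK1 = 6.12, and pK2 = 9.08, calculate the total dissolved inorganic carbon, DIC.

DIC = 8.90 mmol/kg

[CO2*] = KH · pCO2 = 10^(−1.52) × 1.05×10^4×10^-6 = 3.171×10^-4 mol/kg
α₀ = 1/(1 + K1/[H⁺] + K1K2/[H⁺]²) = 1/(1 + 10^+1.42 + 10^-0.12) = 0.03564
DIC = [CO2*]/α₀ = 3.171×10^-4 / 0.03564 = 8.90 mmol/kg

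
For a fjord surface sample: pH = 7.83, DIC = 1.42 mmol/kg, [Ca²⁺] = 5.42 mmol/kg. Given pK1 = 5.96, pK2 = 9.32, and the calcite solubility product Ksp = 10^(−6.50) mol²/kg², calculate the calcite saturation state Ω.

Ω = 0.753

α₂ = 1 / (1 + [H⁺]/K2 + [H⁺]²/(K1K2)) = 1 / (1 + 10^+1.49 + 10^-0.38)
   = 1 / (1 + 30.903 + 0.41687) = 1/32.320 = 0.03094
[CO3²⁻] = α₂ × DIC = 0.03094 × 1.42 = 0.04394 mmol/kg
Ksp = 10^(−6.50) = 3.162×10^-7
Ω = [Ca²⁺][CO3²⁻]/Ksp = (5.42×10^-3)(4.394×10^-5) / 3.162×10^-7 = 0.753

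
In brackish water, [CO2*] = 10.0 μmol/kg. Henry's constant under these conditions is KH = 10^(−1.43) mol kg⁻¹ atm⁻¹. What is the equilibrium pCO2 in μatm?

pCO2 = 269 μatm

KH = 10^(−1.43) = 3.715×10^-2 mol kg⁻¹ atm⁻¹
pCO2 = [CO2*]/KH = 10.0×10^-6 / 3.715×10^-2 = 2.69×10^-4 atm = 269 μatm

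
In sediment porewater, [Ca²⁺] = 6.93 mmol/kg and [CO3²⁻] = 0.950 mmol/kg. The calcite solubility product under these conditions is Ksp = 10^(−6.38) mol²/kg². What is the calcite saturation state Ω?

Ksp = 10^(−6.38) = 4.169×10^-7
Ω = [Ca²⁺][CO3²⁻]/Ksp = (6.93×10^-3)(0.950×10^-3) / 4.169×10^-7 = 15.8

Ω = 15.8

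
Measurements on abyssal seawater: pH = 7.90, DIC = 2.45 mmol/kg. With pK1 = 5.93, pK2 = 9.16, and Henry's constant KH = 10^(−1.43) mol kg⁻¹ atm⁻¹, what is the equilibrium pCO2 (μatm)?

pCO2 = 663 μatm

α₀ = 1 / (1 + K1/[H⁺] + K1K2/[H⁺]²) = 1 / (1 + 10^+1.97 + 10^+0.71)
   = 1 / (1 + 93.325 + 5.1286) = 1/99.454 = 0.01005
[CO2*] = α₀ × DIC = 0.01005 × 2.45 = 0.02463 mmol/kg
pCO2 = [CO2*]/KH = 2.463×10^-5 / 3.715×10^-2 = 663 μatm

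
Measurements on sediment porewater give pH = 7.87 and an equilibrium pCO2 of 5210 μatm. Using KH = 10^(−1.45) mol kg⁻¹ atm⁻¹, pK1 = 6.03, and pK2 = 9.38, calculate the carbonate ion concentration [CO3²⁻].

[CO2*] = KH · pCO2 = 10^(−1.45) × 5210×10^-6 = 1.849×10^-4 mol/kg
α₀ = 1/(1 + K1/[H⁺] + K1K2/[H⁺]²) = 1/(1 + 10^+1.84 + 10^+0.33) = 0.01383
DIC = [CO2*]/α₀ = 1.849×10^-4 / 0.01383 = 13.37 mmol/kg
[CO3²⁻] = α₂·DIC; α₂ = 0.02956, so [CO3²⁻] = 0.02956 × 13.37 = 0.395 mmol/kg

[CO3²⁻] = 0.395 mmol/kg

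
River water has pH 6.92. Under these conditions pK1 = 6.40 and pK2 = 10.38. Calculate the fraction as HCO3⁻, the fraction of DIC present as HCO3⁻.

α₁ = 0.768

α₁ = 1 / (1 + [H⁺]/K1 + K2/[H⁺]) = 1 / (1 + 10^-0.52 + 10^-3.46)
   = 1 / (1 + 0.30200 + 0.00034674) = 1/1.3023 = 0.7678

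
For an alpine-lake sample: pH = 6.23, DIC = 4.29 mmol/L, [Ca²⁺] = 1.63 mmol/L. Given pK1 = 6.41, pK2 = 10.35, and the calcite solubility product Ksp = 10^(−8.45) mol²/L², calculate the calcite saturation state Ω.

Ω = 0.0595

α₂ = 1 / (1 + [H⁺]/K2 + [H⁺]²/(K1K2)) = 1 / (1 + 10^+4.12 + 10^+4.30)
   = 1 / (1 + 1.3183×10^4 + 1.9953×10^4) = 1/3.3136×10^4 = 3.018×10^-5
[CO3²⁻] = α₂ × DIC = 3.018×10^-5 × 4.29 = 0.0001295 mmol/L = 0.1295 μmol/L
Ksp = 10^(−8.45) = 3.548×10^-9
Ω = [Ca²⁺][CO3²⁻]/Ksp = (1.63×10^-3)(1.295×10^-7) / 3.548×10^-9 = 0.0595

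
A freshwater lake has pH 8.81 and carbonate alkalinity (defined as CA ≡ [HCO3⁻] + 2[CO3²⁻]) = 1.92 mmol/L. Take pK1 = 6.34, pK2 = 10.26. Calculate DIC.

CA = [HCO3⁻] + 2[CO3²⁻] = (α₁ + 2α₂)·DIC
At pH 8.81: [H⁺]/K1 = 10^-2.47 = 0.0033884, K2/[H⁺] = 10^-1.45 = 0.035481
α₁ = 1/(1 + 0.0033884 + 0.035481) = 1/1.0389 = 0.9626; α₂ = α₁·K2/[H⁺] = 0.03415
α₁ + 2α₂ = 1.0309
DIC = CA / (α₁ + 2α₂) = 1.92 / 1.0309 = 1.86 mmol/L

DIC = 1.86 mmol/L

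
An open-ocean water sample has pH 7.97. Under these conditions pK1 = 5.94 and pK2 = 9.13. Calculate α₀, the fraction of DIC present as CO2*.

α₀ = 1 / (1 + K1/[H⁺] + K1K2/[H⁺]²) = 1 / (1 + 10^+2.03 + 10^+0.87)
   = 1 / (1 + 107.15 + 7.4131) = 1/115.57 = 0.008653

α₀ = 0.00865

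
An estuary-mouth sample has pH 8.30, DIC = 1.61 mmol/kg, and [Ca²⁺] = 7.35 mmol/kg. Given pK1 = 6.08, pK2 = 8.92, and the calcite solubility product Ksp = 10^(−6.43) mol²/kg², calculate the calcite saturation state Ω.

α₂ = 1 / (1 + [H⁺]/K2 + [H⁺]²/(K1K2)) = 1 / (1 + 10^+0.62 + 10^-1.60)
   = 1 / (1 + 4.1687 + 0.025119) = 1/5.1938 = 0.1925
[CO3²⁻] = α₂ × DIC = 0.1925 × 1.61 = 0.3100 mmol/kg
Ksp = 10^(−6.43) = 3.715×10^-7
Ω = [Ca²⁺][CO3²⁻]/Ksp = (7.35×10^-3)(3.100×10^-4) / 3.715×10^-7 = 6.13

Ω = 6.13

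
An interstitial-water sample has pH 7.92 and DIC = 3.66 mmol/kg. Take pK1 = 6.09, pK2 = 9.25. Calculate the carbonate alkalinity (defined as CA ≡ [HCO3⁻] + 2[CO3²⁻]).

CA = 3.77 mmol/kg

CA = [HCO3⁻] + 2[CO3²⁻] = (α₁ + 2α₂)·DIC
At pH 7.92: [H⁺]/K1 = 10^-1.83 = 0.014791, K2/[H⁺] = 10^-1.33 = 0.046774
α₁ = 1/(1 + 0.014791 + 0.046774) = 1/1.0616 = 0.9420; α₂ = α₁·K2/[H⁺] = 0.04406
α₁ + 2α₂ = 1.0301
CA = 1.0301 × 3.66 = 3.77 mmol/kg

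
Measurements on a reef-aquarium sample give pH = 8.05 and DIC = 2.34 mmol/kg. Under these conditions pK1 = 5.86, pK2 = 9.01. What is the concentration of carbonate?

[CO3²⁻] = 0.230 mmol/kg

α₂ = 1 / (1 + [H⁺]/K2 + [H⁺]²/(K1K2)) = 1 / (1 + 10^+0.96 + 10^-1.23)
   = 1 / (1 + 9.1201 + 0.058884) = 1/10.179 = 0.09824
[CO3²⁻] = α₂ × DIC = 0.09824 × 2.34 = 0.230 mmol/kg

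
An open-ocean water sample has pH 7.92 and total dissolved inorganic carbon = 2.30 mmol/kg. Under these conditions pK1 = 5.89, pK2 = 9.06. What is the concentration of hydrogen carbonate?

α₁ = 1 / (1 + [H⁺]/K1 + K2/[H⁺]) = 1 / (1 + 10^-2.03 + 10^-1.14)
   = 1 / (1 + 0.0093325 + 0.072444) = 1/1.0818 = 0.9244
[HCO3⁻] = α₁ × DIC = 0.9244 × 2.30 = 2.13 mmol/kg

[HCO3⁻] = 2.13 mmol/kg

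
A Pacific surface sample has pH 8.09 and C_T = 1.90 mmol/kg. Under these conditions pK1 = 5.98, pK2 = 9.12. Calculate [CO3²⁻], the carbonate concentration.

α₂ = 1 / (1 + [H⁺]/K2 + [H⁺]²/(K1K2)) = 1 / (1 + 10^+1.03 + 10^-1.08)
   = 1 / (1 + 10.715 + 0.083176) = 1/11.798 = 0.08476
[CO3²⁻] = α₂ × DIC = 0.08476 × 1.90 = 0.161 mmol/kg

[CO3²⁻] = 0.161 mmol/kg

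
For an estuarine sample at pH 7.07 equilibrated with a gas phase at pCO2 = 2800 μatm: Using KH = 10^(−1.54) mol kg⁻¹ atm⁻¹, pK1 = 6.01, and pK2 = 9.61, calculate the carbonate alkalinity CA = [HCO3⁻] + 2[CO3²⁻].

[CO2*] = KH · pCO2 = 10^(−1.54) × 2800×10^-6 = 8.075×10^-5 mol/kg
α₀ = 1/(1 + K1/[H⁺] + K1K2/[H⁺]²) = 1/(1 + 10^+1.06 + 10^-1.48) = 0.07991
DIC = [CO2*]/α₀ = 8.075×10^-5 / 0.07991 = 1.011 mmol/kg
CA = (α₁ + 2α₂)·DIC = (0.9174 + 2×0.002646) × 1.011 = 0.933 mmol/kg

CA = 0.933 mmol/kg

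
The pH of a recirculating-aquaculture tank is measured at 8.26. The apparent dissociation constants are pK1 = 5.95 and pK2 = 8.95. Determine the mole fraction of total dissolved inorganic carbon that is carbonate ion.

α₂ = 1 / (1 + [H⁺]/K2 + [H⁺]²/(K1K2)) = 1 / (1 + 10^+0.69 + 10^-1.62)
   = 1 / (1 + 4.8978 + 0.023988) = 1/5.9218 = 0.1689

α₂ = 0.169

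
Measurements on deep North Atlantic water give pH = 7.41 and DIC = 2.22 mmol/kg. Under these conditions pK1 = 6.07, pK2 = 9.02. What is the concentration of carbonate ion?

α₂ = 1 / (1 + [H⁺]/K2 + [H⁺]²/(K1K2)) = 1 / (1 + 10^+1.61 + 10^+0.27)
   = 1 / (1 + 40.738 + 1.8621) = 1/43.600 = 0.02294
[CO3²⁻] = α₂ × DIC = 0.02294 × 2.22 = 0.0509 mmol/kg

[CO3²⁻] = 0.0509 mmol/kg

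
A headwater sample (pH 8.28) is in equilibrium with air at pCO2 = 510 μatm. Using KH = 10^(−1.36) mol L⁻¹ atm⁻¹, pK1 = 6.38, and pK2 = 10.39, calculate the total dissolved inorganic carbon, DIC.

DIC = 1.80 mmol/L

[CO2*] = KH · pCO2 = 10^(−1.36) × 510×10^-6 = 2.226×10^-5 mol/L
α₀ = 1/(1 + K1/[H⁺] + K1K2/[H⁺]²) = 1/(1 + 10^+1.90 + 10^-0.21) = 0.01234
DIC = [CO2*]/α₀ = 2.226×10^-5 / 0.01234 = 1.80 mmol/L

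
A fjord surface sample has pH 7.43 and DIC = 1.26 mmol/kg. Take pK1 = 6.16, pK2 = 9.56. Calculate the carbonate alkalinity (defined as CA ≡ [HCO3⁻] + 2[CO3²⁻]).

CA = [HCO3⁻] + 2[CO3²⁻] = (α₁ + 2α₂)·DIC
At pH 7.43: [H⁺]/K1 = 10^-1.27 = 0.053703, K2/[H⁺] = 10^-2.13 = 0.0074131
α₁ = 1/(1 + 0.053703 + 0.0074131) = 1/1.0611 = 0.9424; α₂ = α₁·K2/[H⁺] = 0.006986
α₁ + 2α₂ = 0.9564
CA = 0.9564 × 1.26 = 1.21 mmol/kg

CA = 1.21 mmol/kg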